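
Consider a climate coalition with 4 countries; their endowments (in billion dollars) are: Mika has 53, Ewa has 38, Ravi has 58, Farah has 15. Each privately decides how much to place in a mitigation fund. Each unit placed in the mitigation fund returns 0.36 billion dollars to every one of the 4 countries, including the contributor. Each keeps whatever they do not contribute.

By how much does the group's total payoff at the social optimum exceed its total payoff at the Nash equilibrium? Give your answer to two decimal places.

The private return per contributed unit is 0.36 < 1 for everyone, so the Nash equilibrium is zero contribution and the group total is Σ E_j = 53 + 38 + 58 + 15 = 164.
Each contributed unit returns 1.440 to the group, so the social optimum is full contribution by everyone: group total = 1.440 × 164 = 236.16.
Efficiency loss = (1.440 − 1) × 164 = 72.16.

72.16 billion dollars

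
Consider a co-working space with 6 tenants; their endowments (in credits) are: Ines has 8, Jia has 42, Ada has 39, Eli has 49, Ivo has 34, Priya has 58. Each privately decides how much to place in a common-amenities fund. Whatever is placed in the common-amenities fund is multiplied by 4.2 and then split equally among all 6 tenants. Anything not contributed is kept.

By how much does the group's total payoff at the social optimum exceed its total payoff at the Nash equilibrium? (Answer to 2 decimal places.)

The private return per contributed unit is 4.2/6 = 0.7000 < 1 for every player regardless of endowment, so the Nash equilibrium is zero contribution and the group total is Σ E_j = 8 + 42 + 39 + 49 + 34 + 58 = 230.
Each contributed unit returns 4.200 to the group, so the social optimum is full contribution by everyone: group total = 4.200 × 230 = 966.00.
Efficiency loss = (4.200 − 1) × 230 = 736.00.

736.00 credits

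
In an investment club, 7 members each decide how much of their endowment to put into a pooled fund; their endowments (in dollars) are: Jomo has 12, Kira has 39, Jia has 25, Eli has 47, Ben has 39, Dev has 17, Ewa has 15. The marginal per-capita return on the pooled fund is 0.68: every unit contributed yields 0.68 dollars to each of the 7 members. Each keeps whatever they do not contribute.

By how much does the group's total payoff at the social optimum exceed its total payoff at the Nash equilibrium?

The private return per contributed unit is 0.68 < 1 for everyone, so the Nash equilibrium is zero contribution and the group total is Σ E_j = 12 + 39 + 25 + 47 + 39 + 17 + 15 = 194.
Each contributed unit returns 4.760 to the group, so the social optimum is full contribution by everyone: group total = 4.760 × 194 = 923.44.
Efficiency loss = (4.760 − 1) × 194 = 729.44.

729.44 dollars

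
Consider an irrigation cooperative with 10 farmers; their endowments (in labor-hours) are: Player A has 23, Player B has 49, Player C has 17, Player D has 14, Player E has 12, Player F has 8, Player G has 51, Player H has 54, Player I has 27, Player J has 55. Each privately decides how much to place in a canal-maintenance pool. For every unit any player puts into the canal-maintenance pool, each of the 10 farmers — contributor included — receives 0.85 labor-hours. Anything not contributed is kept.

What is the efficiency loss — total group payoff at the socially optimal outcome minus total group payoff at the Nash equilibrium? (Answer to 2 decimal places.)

The private return per contributed unit is 0.85 < 1 for everyone, so the Nash equilibrium is zero contribution and the group total is Σ E_j = 23 + 49 + 17 + 14 + 12 + 8 + 51 + 54 + 27 + 55 = 310.
Each contributed unit returns 8.500 to the group, so the social optimum is full contribution by everyone: group total = 8.500 × 310 = 2635.00.
Efficiency loss = (8.500 − 1) × 310 = 2325.00.

2325.00 labor-hours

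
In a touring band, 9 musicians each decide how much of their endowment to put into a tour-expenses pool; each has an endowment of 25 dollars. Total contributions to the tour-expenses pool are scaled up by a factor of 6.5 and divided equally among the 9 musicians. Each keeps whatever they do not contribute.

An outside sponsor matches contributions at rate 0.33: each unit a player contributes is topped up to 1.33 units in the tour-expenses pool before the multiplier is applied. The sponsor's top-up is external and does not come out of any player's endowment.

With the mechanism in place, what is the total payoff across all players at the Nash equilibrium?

225.00 dollars

With the mechanism, a contributed unit returns 6.5 × 1.33 / 9 = 0.9606 per unit of net cost — still below 1 — so contributing 0 remains dominant for every player.
At the Nash equilibrium no one contributes; group total payoff = 9 × 25 = 225.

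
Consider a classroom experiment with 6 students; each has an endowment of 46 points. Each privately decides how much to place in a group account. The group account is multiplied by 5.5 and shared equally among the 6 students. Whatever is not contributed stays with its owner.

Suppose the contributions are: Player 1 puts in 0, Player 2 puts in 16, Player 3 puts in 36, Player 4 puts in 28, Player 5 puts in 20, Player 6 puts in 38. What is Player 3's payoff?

136.50 points

Total contributed: 0 + 16 + 36 + 28 + 20 + 38 = 138.
Each receives 5.5 × 138 / 6 = 126.50 from the group account.
Player 3 keeps 46 − 36 = 10, so Player 3's payoff is 10 + 126.50 = 136.50.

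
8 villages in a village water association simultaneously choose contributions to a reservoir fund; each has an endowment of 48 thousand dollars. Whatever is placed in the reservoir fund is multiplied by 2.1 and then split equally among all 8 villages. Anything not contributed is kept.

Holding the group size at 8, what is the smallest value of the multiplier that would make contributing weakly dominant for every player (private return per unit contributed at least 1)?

8

A contributed unit returns (multiplier)/8 to its contributor.
This reaches 1 exactly when the multiplier is 8.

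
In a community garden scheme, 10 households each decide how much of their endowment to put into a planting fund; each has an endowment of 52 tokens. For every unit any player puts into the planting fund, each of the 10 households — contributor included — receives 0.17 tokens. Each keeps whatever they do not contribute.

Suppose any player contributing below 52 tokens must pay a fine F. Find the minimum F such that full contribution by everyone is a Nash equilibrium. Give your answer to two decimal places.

Given the others contribute fully, the best deviation is to contribute 0 (any partial contribution still incurs the fine and gives up units whose private return 0.17 is below 1).
Deviating from 52 to 0 saves 52 tokens but forfeits the deviator's share of the drop in the planting fund: 0.17 × 52 = 8.84.
So the deviation gain is 52 − 8.84 = 43.16, and the fine must be at least 43.16 tokens to wipe it out.

43.16 tokens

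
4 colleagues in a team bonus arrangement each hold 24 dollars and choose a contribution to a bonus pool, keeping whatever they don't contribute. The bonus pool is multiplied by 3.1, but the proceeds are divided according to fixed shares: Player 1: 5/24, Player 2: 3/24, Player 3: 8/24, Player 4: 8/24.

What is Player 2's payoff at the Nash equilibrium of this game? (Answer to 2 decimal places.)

A player with share s gets back 3.1·s per unit contributed, so full contribution is dominant for anyone with s > 1/3.1 = 0.3226 and zero contribution is dominant for anyone below.
Player 3 and Player 4 clear that bar, contributing 24 each; the remaining 2 contribute 0. Total contributed: 48.
Player 2 keeps 24 and receives 3.1 × 48 × 3/24 = 18.60 from the bonus pool, for a payoff of 42.60.

42.60 dollars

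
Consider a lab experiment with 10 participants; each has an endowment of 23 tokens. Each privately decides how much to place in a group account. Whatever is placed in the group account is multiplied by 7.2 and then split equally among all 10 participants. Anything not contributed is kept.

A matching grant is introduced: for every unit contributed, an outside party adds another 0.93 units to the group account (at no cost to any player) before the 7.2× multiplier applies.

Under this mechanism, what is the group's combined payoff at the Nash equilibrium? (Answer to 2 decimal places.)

With the mechanism, a contributed unit returns 7.2 × 1.93 / 10 = 1.3896 per unit of net cost to the contributor — now above 1 — so contributing fully is weakly dominant for every player.
At the Nash equilibrium everyone contributes 23. Group total payoff = 7.2 × 1.93 × 230 = 3196.08.

3196.08 tokens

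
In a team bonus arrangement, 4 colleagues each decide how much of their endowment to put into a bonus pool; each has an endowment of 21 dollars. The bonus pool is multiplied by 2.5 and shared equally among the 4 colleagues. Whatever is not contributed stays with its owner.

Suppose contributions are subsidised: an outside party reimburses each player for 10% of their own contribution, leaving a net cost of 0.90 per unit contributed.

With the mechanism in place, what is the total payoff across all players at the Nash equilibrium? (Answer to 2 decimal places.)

The effective private return is (2.5/4) / 0.90 = 0.6944, which is still under 1, so the mechanism doesn't change anyone's dominant strategy: zero contribution.
Everyone keeps their endowment and the group total is 4 × 21 = 84.

84.00 dollars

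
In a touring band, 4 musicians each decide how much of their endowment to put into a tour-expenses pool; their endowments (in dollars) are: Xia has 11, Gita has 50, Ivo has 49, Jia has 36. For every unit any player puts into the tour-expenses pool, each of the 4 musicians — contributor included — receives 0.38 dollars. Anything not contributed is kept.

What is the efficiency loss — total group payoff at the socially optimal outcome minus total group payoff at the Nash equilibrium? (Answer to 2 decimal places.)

The private return per contributed unit is 0.38 < 1 for everyone, so the Nash equilibrium is zero contribution and the group total is Σ E_j = 11 + 50 + 49 + 36 = 146.
Each contributed unit returns 1.520 to the group, so the social optimum is full contribution by everyone: group total = 1.520 × 146 = 221.92.
Efficiency loss = (1.520 − 1) × 146 = 75.92.

75.92 dollars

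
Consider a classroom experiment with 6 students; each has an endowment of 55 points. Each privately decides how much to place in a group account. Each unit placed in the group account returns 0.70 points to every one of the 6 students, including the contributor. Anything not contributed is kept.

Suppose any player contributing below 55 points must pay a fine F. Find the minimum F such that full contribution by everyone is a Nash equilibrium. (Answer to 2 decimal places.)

Given the others contribute fully, the best deviation is to contribute 0 (any partial contribution still incurs the fine and gives up units whose private return 0.70 is below 1).
Deviating from 55 to 0 saves 55 points but forfeits the deviator's share of the drop in the group account: 0.70 × 55 = 38.50.
So the deviation gain is 55 − 38.50 = 16.50, and the fine must be at least 16.50 points to wipe it out.

16.50 points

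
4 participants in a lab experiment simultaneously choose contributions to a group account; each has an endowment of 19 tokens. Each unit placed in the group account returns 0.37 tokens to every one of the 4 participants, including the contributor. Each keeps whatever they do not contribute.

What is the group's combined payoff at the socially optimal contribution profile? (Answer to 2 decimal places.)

112.48 tokens

Each contributed unit returns 1.480 to the group as a whole (0.37 to each of 4 players), which exceeds 1, so the social optimum is full contribution: group total = 1.480 × 76 = 112.48.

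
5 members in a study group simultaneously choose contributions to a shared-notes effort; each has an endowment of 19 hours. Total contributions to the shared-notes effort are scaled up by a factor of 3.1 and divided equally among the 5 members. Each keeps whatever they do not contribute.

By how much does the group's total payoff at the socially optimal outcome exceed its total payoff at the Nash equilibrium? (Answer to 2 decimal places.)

199.50 hours

Each contributed unit returns 3.1/5 = 0.6200 to its contributor — below 1 — so contributing 0 is dominant for every player. At the Nash equilibrium everyone keeps their 19, and the group total is 5 × 19 = 95.
Each contributed unit returns 3.100 to the group as a whole (0.6200 to each of 5 players), which exceeds 1, so the social optimum is full contribution: group total = 3.100 × 95 = 294.50.
Efficiency loss = 294.50 − 95 = 199.50.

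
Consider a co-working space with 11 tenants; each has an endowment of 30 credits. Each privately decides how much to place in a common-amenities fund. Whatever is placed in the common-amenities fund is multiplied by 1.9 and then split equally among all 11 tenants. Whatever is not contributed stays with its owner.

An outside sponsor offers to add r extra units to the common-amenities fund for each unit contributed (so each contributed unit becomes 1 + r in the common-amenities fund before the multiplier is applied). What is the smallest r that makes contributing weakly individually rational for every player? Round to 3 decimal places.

4.789

With matching at rate r, one contributed unit becomes (1 + r) in the common-amenities fund and returns 1.9 × (1 + r) / 11 to the contributor.
Setting this equal to 1: 1 + r = 11/1.9 = 5.7895.
So the minimum matching rate is r = 5.7895 − 1 = 4.789.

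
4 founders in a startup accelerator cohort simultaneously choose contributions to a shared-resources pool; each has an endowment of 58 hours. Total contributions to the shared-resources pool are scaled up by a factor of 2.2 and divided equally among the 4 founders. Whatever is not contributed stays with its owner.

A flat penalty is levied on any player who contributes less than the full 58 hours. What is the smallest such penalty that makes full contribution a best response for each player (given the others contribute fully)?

Given the others contribute fully, the best deviation is to contribute 0 (any partial contribution still incurs the fine and gives up units whose private return 0.5500 is below 1).
Deviating from 58 to 0 saves 58 hours but forfeits the deviator's share of the drop in the shared-resources pool: 2.2/4 × 58 = 31.90.
So the deviation gain is 58 − 31.90 = 26.10, and the fine must be at least 26.10 hours to wipe it out.

26.10 hours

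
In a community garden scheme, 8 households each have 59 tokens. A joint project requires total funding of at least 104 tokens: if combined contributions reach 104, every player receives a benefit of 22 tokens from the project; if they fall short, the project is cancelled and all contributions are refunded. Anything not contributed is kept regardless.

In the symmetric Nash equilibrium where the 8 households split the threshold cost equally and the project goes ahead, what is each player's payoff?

Equal share of the threshold: 104/8 = 13.
At this profile no one gains by cutting their contribution: any cut drops the total below 104, the project is cancelled, contributions are refunded, and the deviator ends with 59, which is less than 59 − 13 + 22 = 68. Contributing more than 13 just wastes the excess. So contributing exactly 13 is a best response.
Each player's payoff: 59 − 13 + 22 = 68.

68 tokens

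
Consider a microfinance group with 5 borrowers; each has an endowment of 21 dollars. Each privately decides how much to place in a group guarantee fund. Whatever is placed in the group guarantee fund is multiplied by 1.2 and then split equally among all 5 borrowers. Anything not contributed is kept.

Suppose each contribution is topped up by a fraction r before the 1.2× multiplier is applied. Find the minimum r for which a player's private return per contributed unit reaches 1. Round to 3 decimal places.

3.167

With matching at rate r, one contributed unit becomes (1 + r) in the group guarantee fund and returns 1.2 × (1 + r) / 5 to the contributor.
Setting this equal to 1: 1 + r = 5/1.2 = 4.1667.
So the minimum matching rate is r = 4.1667 − 1 = 3.167.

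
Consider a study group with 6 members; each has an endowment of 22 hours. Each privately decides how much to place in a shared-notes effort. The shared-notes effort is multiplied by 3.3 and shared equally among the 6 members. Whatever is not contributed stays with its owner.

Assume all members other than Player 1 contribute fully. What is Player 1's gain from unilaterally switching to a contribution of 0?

9.90 hours

Switching from a contribution of 22 to 0 lets Player 1 keep an extra 22 hours, but lowers the shared-notes effort by 22, which costs Player 1 their own share of that drop: 3.3/6 × 22 = 12.10.
Net gain = 22 − 12.10 = 9.90. The private return per contributed unit (0.5500) is below 1, so free-riding is indeed the best response regardless of what the others do.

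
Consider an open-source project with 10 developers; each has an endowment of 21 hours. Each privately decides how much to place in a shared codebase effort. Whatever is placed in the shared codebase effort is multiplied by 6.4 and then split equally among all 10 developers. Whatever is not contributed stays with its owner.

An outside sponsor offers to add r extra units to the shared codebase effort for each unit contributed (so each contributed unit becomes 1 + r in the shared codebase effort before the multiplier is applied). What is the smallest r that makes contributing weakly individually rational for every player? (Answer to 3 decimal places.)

0.563

With matching at rate r, one contributed unit becomes (1 + r) in the shared codebase effort and returns 6.4 × (1 + r) / 10 to the contributor.
Setting this equal to 1: 1 + r = 10/6.4 = 1.5625.
So the minimum matching rate is r = 1.5625 − 1 = 0.563.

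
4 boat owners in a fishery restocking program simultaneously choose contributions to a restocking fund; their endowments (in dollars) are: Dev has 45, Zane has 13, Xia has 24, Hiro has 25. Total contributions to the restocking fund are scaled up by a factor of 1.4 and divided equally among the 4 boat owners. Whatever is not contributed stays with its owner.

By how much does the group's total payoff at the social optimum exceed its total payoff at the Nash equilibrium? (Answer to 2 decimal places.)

The private return per contributed unit is 1.4/4 = 0.3500 < 1 for every player regardless of endowment, so the Nash equilibrium is zero contribution and the group total is Σ E_j = 45 + 13 + 24 + 25 = 107.
Each contributed unit returns 1.400 to the group, so the social optimum is full contribution by everyone: group total = 1.400 × 107 = 149.80.
Efficiency loss = (1.400 − 1) × 107 = 42.80.

42.80 dollars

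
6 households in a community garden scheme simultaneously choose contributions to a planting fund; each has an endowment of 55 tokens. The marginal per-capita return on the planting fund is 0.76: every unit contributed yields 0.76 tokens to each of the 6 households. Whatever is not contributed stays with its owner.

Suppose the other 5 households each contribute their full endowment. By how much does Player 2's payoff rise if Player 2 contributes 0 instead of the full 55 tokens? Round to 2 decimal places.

13.20 tokens

Switching from a contribution of 55 to 0 lets Player 2 keep an extra 55 tokens, but lowers the planting fund by 55, which costs Player 2 their own share of that drop: 0.76 × 55 = 41.80.
Net gain = 55 − 41.80 = 13.20. The private return per contributed unit (0.76) is below 1, so free-riding is indeed the best response regardless of what the others do.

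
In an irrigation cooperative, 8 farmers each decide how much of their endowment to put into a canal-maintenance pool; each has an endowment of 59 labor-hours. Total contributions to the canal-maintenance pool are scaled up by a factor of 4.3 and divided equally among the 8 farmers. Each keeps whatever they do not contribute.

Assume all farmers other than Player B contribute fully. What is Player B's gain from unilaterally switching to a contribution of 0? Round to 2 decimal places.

27.29 labor-hours

Switching from a contribution of 59 to 0 lets Player B keep an extra 59 labor-hours, but lowers the canal-maintenance pool by 59, which costs Player B their own share of that drop: 4.3/8 × 59 = 31.71.
Net gain = 59 − 31.71 = 27.29. The private return per contributed unit (0.5375) is below 1, so free-riding is indeed the best response regardless of what the others do.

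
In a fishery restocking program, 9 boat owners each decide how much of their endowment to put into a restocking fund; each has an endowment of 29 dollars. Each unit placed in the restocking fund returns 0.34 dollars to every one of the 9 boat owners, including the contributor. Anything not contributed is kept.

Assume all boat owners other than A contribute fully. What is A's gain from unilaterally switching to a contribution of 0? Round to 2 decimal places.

19.14 dollars

Switching from a contribution of 29 to 0 lets A keep an extra 29 dollars, but lowers the restocking fund by 29, which costs A their own share of that drop: 0.34 × 29 = 9.86.
Net gain = 29 − 9.86 = 19.14. The private return per contributed unit (0.34) is below 1, so free-riding is indeed the best response regardless of what the others do.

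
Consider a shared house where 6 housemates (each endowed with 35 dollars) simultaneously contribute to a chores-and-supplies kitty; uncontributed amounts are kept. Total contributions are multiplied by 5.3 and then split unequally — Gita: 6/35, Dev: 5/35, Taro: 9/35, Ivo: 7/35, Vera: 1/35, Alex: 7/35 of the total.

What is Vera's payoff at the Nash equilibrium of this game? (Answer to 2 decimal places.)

A player with share s gets back 5.3·s per unit contributed, so full contribution is dominant for anyone with s > 1/5.3 = 0.1887 and zero contribution is dominant for anyone below.
The shares above 0.1887 belong to Taro, Ivo and Alex, contributing 35 each; the remaining 3 contribute 0. Total contributed: 105.
Vera keeps 35 and receives 5.3 × 105 × 1/35 = 15.90 from the chores-and-supplies kitty, for a payoff of 50.90.

50.90 dollars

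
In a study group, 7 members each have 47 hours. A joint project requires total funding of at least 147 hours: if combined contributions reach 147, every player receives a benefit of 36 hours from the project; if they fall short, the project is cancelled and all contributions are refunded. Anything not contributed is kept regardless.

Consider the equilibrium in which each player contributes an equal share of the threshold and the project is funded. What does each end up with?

62 hours

Equal share of the threshold: 147/7 = 21.
At this profile no one gains by cutting their contribution: any cut drops the total below 147, the project is cancelled, contributions are refunded, and the deviator ends with 47, which is less than 47 − 21 + 36 = 62. Contributing more than 21 just wastes the excess. So contributing exactly 21 is a best response.
Each player's payoff: 47 − 21 + 36 = 62.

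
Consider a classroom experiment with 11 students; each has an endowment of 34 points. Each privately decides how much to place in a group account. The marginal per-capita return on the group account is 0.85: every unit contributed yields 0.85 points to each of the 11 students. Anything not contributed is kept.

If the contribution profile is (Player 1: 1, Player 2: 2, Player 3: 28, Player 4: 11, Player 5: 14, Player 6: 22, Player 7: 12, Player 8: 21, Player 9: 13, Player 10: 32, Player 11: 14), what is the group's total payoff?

Total contributed: 1 + 2 + 28 + 11 + 14 + 22 + 12 + 21 + 13 + 32 + 14 = 170; total kept: 11 × 34 − 170 = 204.
The group account pays out 0.85 × 11 × 170 = 1589.50 in aggregate.
Group total = 204 + 1589.50 = 1793.50.

1793.50 points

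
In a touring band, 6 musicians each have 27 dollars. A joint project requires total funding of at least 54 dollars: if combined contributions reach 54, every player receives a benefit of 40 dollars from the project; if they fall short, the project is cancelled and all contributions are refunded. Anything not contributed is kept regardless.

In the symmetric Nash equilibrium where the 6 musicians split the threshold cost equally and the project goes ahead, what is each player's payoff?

Equal share of the threshold: 54/6 = 9.
At this profile no one gains by cutting their contribution: any cut drops the total below 54, the project is cancelled, contributions are refunded, and the deviator ends with 27, which is less than 27 − 9 + 40 = 58. Contributing more than 9 just wastes the excess. So contributing exactly 9 is a best response.
Each player's payoff: 27 − 9 + 40 = 58.

58 dollars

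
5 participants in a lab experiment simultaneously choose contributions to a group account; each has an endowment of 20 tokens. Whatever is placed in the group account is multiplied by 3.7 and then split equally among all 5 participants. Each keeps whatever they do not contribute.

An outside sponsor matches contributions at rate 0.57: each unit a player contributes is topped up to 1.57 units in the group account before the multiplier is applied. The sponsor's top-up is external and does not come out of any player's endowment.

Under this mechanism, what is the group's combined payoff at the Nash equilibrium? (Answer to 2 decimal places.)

Under the mechanism each unit contributed yields 3.7 × 1.57 / 5 = 1.1618 back to its contributor per unit of net cost, which exceeds 1, making full contribution the dominant choice for everyone.
At the Nash equilibrium everyone contributes 20. Group total payoff = 3.7 × 1.57 × 100 = 580.90.

580.90 tokens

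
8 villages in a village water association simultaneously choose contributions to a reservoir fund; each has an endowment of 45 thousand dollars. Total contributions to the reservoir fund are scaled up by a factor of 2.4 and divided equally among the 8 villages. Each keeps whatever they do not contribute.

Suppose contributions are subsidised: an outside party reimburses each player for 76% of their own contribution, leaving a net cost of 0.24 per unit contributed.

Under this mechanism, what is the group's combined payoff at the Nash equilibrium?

The effective private return per unit is now (2.4/8) / 0.24 = 1.2500 > 1, so every player's dominant strategy flips to full contribution.
So the Nash equilibrium is full contribution by all 8; the group earns 8 × (45 × 0.76 + 2.4 × 45) = 1137.60.

1137.60 thousand dollars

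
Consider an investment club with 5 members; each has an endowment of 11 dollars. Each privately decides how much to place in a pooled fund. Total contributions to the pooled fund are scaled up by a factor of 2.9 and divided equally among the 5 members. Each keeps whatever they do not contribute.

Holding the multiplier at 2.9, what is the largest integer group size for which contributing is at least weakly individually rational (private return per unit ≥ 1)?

Private return per unit is 2.9/(group size), which is ≥ 1 whenever the group size is ≤ 2.9.
The largest such integer is 2.

2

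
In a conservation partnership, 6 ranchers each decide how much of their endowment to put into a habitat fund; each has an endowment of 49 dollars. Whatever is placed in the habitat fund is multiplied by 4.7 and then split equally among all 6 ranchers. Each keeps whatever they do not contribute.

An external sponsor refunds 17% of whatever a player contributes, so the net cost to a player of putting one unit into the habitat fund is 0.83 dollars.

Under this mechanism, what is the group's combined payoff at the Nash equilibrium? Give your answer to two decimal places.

294.00 dollars

Even with the mechanism, each unit contributed returns only (4.7/6) / 0.83 = 0.9438 per unit of net cost, so contributing nothing is still dominant.
Everyone keeps their endowment and the group total is 6 × 49 = 294.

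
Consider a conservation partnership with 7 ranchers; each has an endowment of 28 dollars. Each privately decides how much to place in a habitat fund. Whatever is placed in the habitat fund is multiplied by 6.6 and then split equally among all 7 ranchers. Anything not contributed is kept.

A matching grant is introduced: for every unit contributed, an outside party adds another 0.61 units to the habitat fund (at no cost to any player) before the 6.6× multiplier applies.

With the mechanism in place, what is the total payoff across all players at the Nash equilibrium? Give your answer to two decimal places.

2082.70 dollars

With the mechanism, a contributed unit returns 6.6 × 1.61 / 7 = 1.5180 per unit of net cost to the contributor — now above 1 — so contributing fully is weakly dominant for every player.
At the Nash equilibrium everyone contributes 28. Group total payoff = 6.6 × 1.61 × 196 = 2082.70.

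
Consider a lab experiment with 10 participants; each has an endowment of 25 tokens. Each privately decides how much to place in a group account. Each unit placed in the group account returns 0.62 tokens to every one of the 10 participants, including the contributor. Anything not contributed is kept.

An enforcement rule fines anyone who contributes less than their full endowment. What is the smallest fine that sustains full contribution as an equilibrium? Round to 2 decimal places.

9.50 tokens

Given the others contribute fully, the best deviation is to contribute 0 (any partial contribution still incurs the fine and gives up units whose private return 0.62 is below 1).
Deviating from 25 to 0 saves 25 tokens but forfeits the deviator's share of the drop in the group account: 0.62 × 25 = 15.50.
So the deviation gain is 25 − 15.50 = 9.50, and the fine must be at least 9.50 tokens to wipe it out.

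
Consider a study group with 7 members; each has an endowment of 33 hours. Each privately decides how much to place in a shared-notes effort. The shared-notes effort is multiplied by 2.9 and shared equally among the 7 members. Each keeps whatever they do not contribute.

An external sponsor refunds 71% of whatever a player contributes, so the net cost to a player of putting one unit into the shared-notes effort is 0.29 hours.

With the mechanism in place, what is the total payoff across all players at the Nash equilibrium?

833.91 hours

With the mechanism, a contributed unit returns (2.9/7) / 0.29 = 1.4286 per unit of net cost to the contributor — now above 1 — so contributing fully is weakly dominant for every player.
At the Nash equilibrium everyone contributes 33. Group total payoff = 7 × (33 × 0.71 + 2.9 × 33) = 833.91.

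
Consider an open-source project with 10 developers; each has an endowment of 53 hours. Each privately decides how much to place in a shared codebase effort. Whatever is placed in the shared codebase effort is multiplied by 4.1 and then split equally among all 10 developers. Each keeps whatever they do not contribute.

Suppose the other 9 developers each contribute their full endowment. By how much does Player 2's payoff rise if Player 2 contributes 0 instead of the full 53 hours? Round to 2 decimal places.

31.27 hours

Switching from a contribution of 53 to 0 lets Player 2 keep an extra 53 hours, but lowers the shared codebase effort by 53, which costs Player 2 their own share of that drop: 4.1/10 × 53 = 21.73.
Net gain = 53 − 21.73 = 31.27. The private return per contributed unit (0.4100) is below 1, so free-riding is indeed the best response regardless of what the others do.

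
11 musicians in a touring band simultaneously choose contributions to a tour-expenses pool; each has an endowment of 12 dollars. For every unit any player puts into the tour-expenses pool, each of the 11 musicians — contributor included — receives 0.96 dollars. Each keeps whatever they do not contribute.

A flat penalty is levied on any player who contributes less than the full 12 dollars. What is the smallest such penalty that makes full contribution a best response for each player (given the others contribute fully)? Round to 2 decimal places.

Given the others contribute fully, the best deviation is to contribute 0 (any partial contribution still incurs the fine and gives up units whose private return 0.96 is below 1).
Deviating from 12 to 0 saves 12 dollars but forfeits the deviator's share of the drop in the tour-expenses pool: 0.96 × 12 = 11.52.
So the deviation gain is 12 − 11.52 = 0.48, and the fine must be at least 0.48 dollars to wipe it out.

0.48 dollars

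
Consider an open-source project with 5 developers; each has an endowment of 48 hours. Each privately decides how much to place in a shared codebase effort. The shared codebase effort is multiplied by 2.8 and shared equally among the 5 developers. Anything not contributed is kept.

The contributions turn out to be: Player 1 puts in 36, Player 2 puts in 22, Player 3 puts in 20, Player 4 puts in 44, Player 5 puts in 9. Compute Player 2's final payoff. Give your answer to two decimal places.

Total contributed: 36 + 22 + 20 + 44 + 9 = 131.
Each receives 2.8 × 131 / 5 = 73.36 from the shared codebase effort.
Player 2 keeps 48 − 22 = 26, so Player 2's payoff is 26 + 73.36 = 99.36.

99.36 hours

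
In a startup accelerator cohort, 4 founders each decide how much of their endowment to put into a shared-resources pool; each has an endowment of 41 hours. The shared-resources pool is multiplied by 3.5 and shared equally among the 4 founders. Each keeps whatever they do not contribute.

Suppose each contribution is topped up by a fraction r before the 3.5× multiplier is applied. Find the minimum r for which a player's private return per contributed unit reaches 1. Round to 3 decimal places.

With matching at rate r, one contributed unit becomes (1 + r) in the shared-resources pool and returns 3.5 × (1 + r) / 4 to the contributor.
Setting this equal to 1: 1 + r = 4/3.5 = 1.1429.
So the minimum matching rate is r = 1.1429 − 1 = 0.143.

0.143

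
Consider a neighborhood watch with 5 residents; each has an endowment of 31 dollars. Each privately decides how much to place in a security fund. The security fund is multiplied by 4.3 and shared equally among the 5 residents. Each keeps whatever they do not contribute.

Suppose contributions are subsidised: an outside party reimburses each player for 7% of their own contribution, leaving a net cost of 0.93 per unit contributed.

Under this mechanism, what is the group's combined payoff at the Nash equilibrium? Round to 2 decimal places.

Even with the mechanism, each unit contributed returns only (4.3/5) / 0.93 = 0.9247 per unit of net cost, so contributing nothing is still dominant.
At the Nash equilibrium no one contributes; group total payoff = 5 × 31 = 155.

155.00 dollars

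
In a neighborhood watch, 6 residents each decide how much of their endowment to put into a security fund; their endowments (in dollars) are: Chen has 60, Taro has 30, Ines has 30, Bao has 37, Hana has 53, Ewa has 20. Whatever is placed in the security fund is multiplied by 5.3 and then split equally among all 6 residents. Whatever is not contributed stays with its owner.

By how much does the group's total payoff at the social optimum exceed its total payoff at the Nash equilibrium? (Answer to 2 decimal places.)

989.00 dollars

The private return per contributed unit is 5.3/6 = 0.8833 < 1 for every player regardless of endowment, so the Nash equilibrium is zero contribution and the group total is Σ E_j = 60 + 30 + 30 + 37 + 53 + 20 = 230.
Each contributed unit returns 5.300 to the group, so the social optimum is full contribution by everyone: group total = 5.300 × 230 = 1219.00.
Efficiency loss = (5.300 − 1) × 230 = 989.00.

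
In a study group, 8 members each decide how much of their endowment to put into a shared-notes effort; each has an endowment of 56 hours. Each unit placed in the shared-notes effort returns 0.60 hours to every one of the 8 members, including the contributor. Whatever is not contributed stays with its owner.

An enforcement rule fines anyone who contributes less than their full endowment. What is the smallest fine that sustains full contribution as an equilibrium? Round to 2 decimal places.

22.40 hours

Given the others contribute fully, the best deviation is to contribute 0 (any partial contribution still incurs the fine and gives up units whose private return 0.60 is below 1).
Deviating from 56 to 0 saves 56 hours but forfeits the deviator's share of the drop in the shared-notes effort: 0.60 × 56 = 33.60.
So the deviation gain is 56 − 33.60 = 22.40, and the fine must be at least 22.40 hours to wipe it out.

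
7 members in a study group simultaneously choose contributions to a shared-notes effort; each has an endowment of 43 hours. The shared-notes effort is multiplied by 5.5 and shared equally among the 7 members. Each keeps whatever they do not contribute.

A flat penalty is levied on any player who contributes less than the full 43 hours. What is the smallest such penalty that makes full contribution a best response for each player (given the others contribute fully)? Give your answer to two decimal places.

9.21 hours

Given the others contribute fully, the best deviation is to contribute 0 (any partial contribution still incurs the fine and gives up units whose private return 0.7857 is below 1).
Deviating from 43 to 0 saves 43 hours but forfeits the deviator's share of the drop in the shared-notes effort: 5.5/7 × 43 = 33.79.
So the deviation gain is 43 − 33.79 = 9.21, and the fine must be at least 9.21 hours to wipe it out.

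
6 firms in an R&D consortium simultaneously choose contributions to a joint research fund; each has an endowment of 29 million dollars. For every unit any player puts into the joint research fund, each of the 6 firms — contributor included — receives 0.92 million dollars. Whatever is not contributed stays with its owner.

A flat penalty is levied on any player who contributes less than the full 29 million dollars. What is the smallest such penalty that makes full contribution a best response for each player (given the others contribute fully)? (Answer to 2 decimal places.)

2.32 million dollars

Given the others contribute fully, the best deviation is to contribute 0 (any partial contribution still incurs the fine and gives up units whose private return 0.92 is below 1).
Deviating from 29 to 0 saves 29 million dollars but forfeits the deviator's share of the drop in the joint research fund: 0.92 × 29 = 26.68.
So the deviation gain is 29 − 26.68 = 2.32, and the fine must be at least 2.32 million dollars to wipe it out.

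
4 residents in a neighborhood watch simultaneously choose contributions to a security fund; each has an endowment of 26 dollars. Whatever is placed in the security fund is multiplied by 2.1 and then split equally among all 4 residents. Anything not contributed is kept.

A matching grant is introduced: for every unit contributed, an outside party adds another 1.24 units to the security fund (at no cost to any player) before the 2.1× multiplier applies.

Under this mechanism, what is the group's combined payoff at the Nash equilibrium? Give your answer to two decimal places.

The effective private return per unit is now 2.1 × 2.24 / 4 = 1.1760 > 1, so every player's dominant strategy flips to full contribution.
At the Nash equilibrium everyone contributes 26. Group total payoff = 2.1 × 2.24 × 104 = 489.22.

489.22 dollars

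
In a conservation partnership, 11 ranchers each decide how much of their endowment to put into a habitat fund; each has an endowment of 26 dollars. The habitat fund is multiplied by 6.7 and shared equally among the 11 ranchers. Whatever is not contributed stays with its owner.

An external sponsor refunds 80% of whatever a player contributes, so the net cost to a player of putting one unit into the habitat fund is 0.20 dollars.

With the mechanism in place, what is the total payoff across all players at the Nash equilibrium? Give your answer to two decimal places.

2145.00 dollars

Under the mechanism each unit contributed yields (6.7/11) / 0.20 = 3.0455 back to its contributor per unit of net cost, which exceeds 1, making full contribution the dominant choice for everyone.
At the Nash equilibrium everyone contributes 26. Group total payoff = 11 × (26 × 0.80 + 6.7 × 26) = 2145.00.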